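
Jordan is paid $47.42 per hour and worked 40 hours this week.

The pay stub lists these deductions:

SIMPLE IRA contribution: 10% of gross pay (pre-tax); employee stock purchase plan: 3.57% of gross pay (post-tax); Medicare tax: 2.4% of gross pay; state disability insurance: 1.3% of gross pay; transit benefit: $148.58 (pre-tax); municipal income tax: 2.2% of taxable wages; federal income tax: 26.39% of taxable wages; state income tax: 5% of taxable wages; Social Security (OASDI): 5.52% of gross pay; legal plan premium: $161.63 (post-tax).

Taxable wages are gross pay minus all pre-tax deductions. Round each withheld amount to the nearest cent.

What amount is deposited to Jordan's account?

$630.79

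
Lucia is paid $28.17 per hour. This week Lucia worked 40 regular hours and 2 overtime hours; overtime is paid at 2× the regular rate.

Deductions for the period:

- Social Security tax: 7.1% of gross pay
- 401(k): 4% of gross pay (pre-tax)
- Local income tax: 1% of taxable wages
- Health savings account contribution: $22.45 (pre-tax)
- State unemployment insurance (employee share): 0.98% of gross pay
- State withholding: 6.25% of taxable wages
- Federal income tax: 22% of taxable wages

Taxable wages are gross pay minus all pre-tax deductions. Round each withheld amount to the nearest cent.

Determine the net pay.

$725.82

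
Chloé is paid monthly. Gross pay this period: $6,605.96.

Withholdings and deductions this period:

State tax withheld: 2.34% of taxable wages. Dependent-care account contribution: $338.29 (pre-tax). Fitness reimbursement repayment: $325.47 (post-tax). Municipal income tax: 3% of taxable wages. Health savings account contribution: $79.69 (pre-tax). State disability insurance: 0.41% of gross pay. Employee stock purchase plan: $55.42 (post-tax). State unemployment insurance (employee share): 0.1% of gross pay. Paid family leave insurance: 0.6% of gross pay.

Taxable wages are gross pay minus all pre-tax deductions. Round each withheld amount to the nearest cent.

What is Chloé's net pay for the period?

$5,403.32

Health savings account contribution: $79.69
Dependent-care account contribution: $338.29
Pre-tax total = $79.69 + $338.29 = $417.98
Taxable wages = $6,605.96 − $417.98 = $6,187.98
State tax withheld: $6,187.98 × 0.0234 = $144.80
Municipal income tax: $6,187.98 × 0.03 = $185.64
State unemployment insurance (employee share): $6,605.96 × 0.001 = $6.61
State disability insurance: $6,605.96 × 0.0041 = $27.08
Paid family leave insurance: $6,605.96 × 0.006 = $39.64
Employee stock purchase plan: $55.42
Fitness reimbursement repayment: $325.47
Total deductions = $79.69 + $338.29 + $144.80 + $185.64 + $6.61 + $27.08 + $39.64 + $55.42 + $325.47 = $1,202.64
Net pay = $6,605.96 − $1,202.64 = $5,403.32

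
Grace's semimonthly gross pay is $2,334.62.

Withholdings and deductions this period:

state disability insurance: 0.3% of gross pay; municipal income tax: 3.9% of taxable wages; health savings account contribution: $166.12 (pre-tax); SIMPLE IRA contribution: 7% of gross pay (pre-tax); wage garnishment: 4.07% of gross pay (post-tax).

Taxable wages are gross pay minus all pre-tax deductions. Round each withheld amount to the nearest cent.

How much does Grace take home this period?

SIMPLE IRA contribution: $2,334.62 × 0.07 = $163.42
Health savings account contribution: $166.12
Pre-tax total = $163.42 + $166.12 = $329.54
Taxable wages = $2,334.62 − $329.54 = $2,005.08
Municipal income tax: $2,005.08 × 0.039 = $78.20
State disability insurance: $2,334.62 × 0.003 = $7.00
Wage garnishment: $2,334.62 × 0.0407 = $95.02
Total deductions = $163.42 + $166.12 + $78.20 + $7.00 + $95.02 = $509.76
Net pay = $2,334.62 − $509.76 = $1,824.86

$1,824.86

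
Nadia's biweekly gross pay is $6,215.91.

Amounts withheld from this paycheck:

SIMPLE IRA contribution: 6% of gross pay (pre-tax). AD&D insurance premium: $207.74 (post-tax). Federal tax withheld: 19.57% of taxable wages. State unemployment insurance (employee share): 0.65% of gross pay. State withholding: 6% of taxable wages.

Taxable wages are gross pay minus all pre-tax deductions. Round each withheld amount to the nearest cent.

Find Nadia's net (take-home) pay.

$4,100.77

SIMPLE IRA contribution: $6,215.91 × 0.06 = $372.95
Taxable wages = $6,215.91 − $372.95 = $5,842.96
State withholding: $5,842.96 × 0.06 = $350.58
Federal tax withheld: $5,842.96 × 0.1957 = $1,143.47
State unemployment insurance (employee share): $6,215.91 × 0.0065 = $40.40
AD&D insurance premium: $207.74
Total deductions = $372.95 + $350.58 + $1,143.47 + $40.40 + $207.74 = $2,115.14
Net pay = $6,215.91 − $2,115.14 = $4,100.77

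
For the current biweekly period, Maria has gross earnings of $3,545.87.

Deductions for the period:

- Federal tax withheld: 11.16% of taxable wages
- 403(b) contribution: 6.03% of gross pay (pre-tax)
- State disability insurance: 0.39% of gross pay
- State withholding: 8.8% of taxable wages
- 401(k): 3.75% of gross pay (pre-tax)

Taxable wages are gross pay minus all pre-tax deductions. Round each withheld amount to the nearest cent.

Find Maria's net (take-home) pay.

403(b) contribution: $3,545.87 × 0.0603 = $213.82
401(k): $3,545.87 × 0.0375 = $132.97
Pre-tax total = $213.82 + $132.97 = $346.79
Taxable wages = $3,545.87 − $346.79 = $3,199.08
Federal tax withheld: $3,199.08 × 0.1116 = $357.02
State withholding: $3,199.08 × 0.088 = $281.52
State disability insurance: $3,545.87 × 0.0039 = $13.83
Total deductions = $213.82 + $132.97 + $357.02 + $281.52 + $13.83 = $999.16
Net pay = $3,545.87 − $999.16 = $2,546.71

$2,546.71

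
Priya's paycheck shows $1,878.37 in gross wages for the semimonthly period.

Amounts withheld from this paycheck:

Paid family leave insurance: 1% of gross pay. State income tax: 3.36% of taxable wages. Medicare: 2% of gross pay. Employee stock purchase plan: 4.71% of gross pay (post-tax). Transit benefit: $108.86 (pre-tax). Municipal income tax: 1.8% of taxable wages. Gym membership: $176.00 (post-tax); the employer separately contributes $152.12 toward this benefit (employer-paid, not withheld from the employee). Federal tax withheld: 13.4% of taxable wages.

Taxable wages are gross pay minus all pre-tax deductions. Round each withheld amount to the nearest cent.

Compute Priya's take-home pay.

Transit benefit: $108.86
Taxable wages = $1,878.37 − $108.86 = $1,769.51
State income tax: $1,769.51 × 0.0336 = $59.46
Municipal income tax: $1,769.51 × 0.018 = $31.85
Federal tax withheld: $1,769.51 × 0.134 = $237.11
Paid family leave insurance: $1,878.37 × 0.01 = $18.78
Medicare: $1,878.37 × 0.02 = $37.57
Employee stock purchase plan: $1,878.37 × 0.0471 = $88.47
Gym membership: $176.00
(Employer's $152.12 toward gym membership is not withheld from the employee.)
Total deductions = $108.86 + $59.46 + $31.85 + $237.11 + $18.78 + $37.57 + $88.47 + $176.00 = $758.10
Net pay = $1,878.37 − $758.10 = $1,120.27

$1,120.27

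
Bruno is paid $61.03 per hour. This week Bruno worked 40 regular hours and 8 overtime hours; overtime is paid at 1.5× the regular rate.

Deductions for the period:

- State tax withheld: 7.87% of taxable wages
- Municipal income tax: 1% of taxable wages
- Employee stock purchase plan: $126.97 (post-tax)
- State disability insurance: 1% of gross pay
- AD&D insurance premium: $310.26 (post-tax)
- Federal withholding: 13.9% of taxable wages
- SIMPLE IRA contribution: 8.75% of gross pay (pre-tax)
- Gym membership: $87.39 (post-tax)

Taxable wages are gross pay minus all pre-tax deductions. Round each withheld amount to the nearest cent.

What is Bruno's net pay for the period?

Regular pay: 40 × $61.03 = $2,441.20
Overtime pay: 8 × $61.03 × 1.5 = $732.36
Gross pay = $2,441.20 + $732.36 = $3,173.56
SIMPLE IRA contribution: $3,173.56 × 0.0875 = $277.69
Taxable wages = $3,173.56 − $277.69 = $2,895.87
Federal withholding: $2,895.87 × 0.139 = $402.53
State tax withheld: $2,895.87 × 0.0787 = $227.90
Municipal income tax: $2,895.87 × 0.01 = $28.96
State disability insurance: $3,173.56 × 0.01 = $31.74
Gym membership: $87.39
Employee stock purchase plan: $126.97
AD&D insurance premium: $310.26
Total deductions = $277.69 + $402.53 + $227.90 + $28.96 + $31.74 + $87.39 + $126.97 + $310.26 = $1,493.44
Net pay = $3,173.56 − $1,493.44 = $1,680.12

$1,680.12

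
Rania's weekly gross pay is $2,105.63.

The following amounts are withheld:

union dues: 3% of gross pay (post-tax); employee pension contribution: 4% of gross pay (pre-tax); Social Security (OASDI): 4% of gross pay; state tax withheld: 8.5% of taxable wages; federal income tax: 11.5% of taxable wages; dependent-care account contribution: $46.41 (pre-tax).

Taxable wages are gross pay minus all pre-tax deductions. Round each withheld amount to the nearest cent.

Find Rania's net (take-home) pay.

Dependent-care account contribution: $46.41
Employee pension contribution: $2,105.63 × 0.04 = $84.23
Pre-tax total = $46.41 + $84.23 = $130.64
Taxable wages = $2,105.63 − $130.64 = $1,974.99
Federal income tax: $1,974.99 × 0.115 = $227.12
State tax withheld: $1,974.99 × 0.085 = $167.87
Social Security (OASDI): $2,105.63 × 0.04 = $84.23
Union dues: $2,105.63 × 0.03 = $63.17
Total deductions = $46.41 + $84.23 + $227.12 + $167.87 + $84.23 + $63.17 = $673.03
Net pay = $2,105.63 − $673.03 = $1,432.60

$1,432.60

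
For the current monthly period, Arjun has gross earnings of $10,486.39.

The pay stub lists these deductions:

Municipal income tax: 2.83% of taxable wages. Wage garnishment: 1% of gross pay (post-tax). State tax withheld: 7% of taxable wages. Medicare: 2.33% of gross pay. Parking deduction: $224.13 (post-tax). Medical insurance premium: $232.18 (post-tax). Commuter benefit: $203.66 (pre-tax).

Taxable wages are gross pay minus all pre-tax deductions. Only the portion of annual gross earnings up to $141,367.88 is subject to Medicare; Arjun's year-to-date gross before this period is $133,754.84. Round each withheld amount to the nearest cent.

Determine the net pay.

$8,533.39

Commuter benefit: $203.66
Taxable wages = $10,486.39 − $203.66 = $10,282.73
Municipal income tax: $10,282.73 × 0.0283 = $291.00
State tax withheld: $10,282.73 × 0.07 = $719.79
Medicare: only $141,367.88 − $133,754.84 = $7,613.04 of this check is subject → $7,613.04 × 0.0233 = $177.38
Parking deduction: $224.13
Medical insurance premium: $232.18
Wage garnishment: $10,486.39 × 0.01 = $104.86
Total deductions = $203.66 + $291.00 + $719.79 + $177.38 + $224.13 + $232.18 + $104.86 = $1,953.00
Net pay = $10,486.39 − $1,953.00 = $8,533.39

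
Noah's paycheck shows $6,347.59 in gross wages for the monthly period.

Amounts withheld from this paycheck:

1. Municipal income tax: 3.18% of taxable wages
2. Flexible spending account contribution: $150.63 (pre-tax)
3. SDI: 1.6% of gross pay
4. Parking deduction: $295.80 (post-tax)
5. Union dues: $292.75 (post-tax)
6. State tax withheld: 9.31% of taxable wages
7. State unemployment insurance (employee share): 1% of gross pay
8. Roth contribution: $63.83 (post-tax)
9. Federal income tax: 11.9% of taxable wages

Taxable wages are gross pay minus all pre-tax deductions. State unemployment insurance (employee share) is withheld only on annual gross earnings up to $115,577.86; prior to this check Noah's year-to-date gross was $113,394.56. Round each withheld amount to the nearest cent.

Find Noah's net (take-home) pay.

Flexible spending account contribution: $150.63
Taxable wages = $6,347.59 − $150.63 = $6,196.96
State tax withheld: $6,196.96 × 0.0931 = $576.94
Municipal income tax: $6,196.96 × 0.0318 = $197.06
Federal income tax: $6,196.96 × 0.119 = $737.44
State unemployment insurance (employee share): only $115,577.86 − $113,394.56 = $2,183.30 of this check is subject → $2,183.30 × 0.01 = $21.83
SDI: $6,347.59 × 0.016 = $101.56
Union dues: $292.75
Roth contribution: $63.83
Parking deduction: $295.80
Total deductions = $150.63 + $576.94 + $197.06 + $737.44 + $21.83 + $101.56 + $292.75 + $63.83 + $295.80 = $2,437.84
Net pay = $6,347.59 − $2,437.84 = $3,909.75

$3,909.75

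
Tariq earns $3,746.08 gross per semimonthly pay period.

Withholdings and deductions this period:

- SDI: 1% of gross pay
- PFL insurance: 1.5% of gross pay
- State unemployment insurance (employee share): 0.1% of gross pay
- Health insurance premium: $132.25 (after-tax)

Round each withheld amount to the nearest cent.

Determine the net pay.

PFL insurance: $3,746.08 × 0.015 = $56.19
State unemployment insurance (employee share): $3,746.08 × 0.001 = $3.75
SDI: $3,746.08 × 0.01 = $37.46
Health insurance premium: $132.25
Total deductions = $56.19 + $3.75 + $37.46 + $132.25 = $229.65
Net pay = $3,746.08 − $229.65 = $3,516.43

$3,516.43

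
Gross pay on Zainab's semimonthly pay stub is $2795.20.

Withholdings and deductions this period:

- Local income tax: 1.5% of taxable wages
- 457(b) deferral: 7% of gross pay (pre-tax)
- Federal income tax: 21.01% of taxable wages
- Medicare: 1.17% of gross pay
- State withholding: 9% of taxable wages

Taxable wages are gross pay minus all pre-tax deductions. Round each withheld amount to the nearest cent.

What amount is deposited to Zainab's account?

$1747.73

457(b) deferral: $2795.20 × 0.07 = $195.66
Taxable wages = $2795.20 − $195.66 = $2599.54
Local income tax: $2599.54 × 0.015 = $38.99
State withholding: $2599.54 × 0.09 = $233.96
Federal income tax: $2599.54 × 0.2101 = $546.16
Medicare: $2795.20 × 0.0117 = $32.70
Total deductions = $195.66 + $38.99 + $233.96 + $546.16 + $32.70 = $1047.47
Net pay = $2795.20 − $1047.47 = $1747.73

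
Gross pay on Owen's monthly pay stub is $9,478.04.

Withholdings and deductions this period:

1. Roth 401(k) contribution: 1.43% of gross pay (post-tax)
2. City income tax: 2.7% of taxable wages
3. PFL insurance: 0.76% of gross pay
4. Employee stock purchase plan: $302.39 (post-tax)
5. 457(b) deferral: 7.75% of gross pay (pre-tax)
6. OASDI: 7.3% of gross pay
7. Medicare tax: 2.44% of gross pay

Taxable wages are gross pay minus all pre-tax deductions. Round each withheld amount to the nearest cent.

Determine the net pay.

$7,074.30

457(b) deferral: $9,478.04 × 0.0775 = $734.55
Taxable wages = $9,478.04 − $734.55 = $8,743.49
City income tax: $8,743.49 × 0.027 = $236.07
Medicare tax: $9,478.04 × 0.0244 = $231.26
PFL insurance: $9,478.04 × 0.0076 = $72.03
OASDI: $9,478.04 × 0.073 = $691.90
Employee stock purchase plan: $302.39
Roth 401(k) contribution: $9,478.04 × 0.0143 = $135.54
Total deductions = $734.55 + $236.07 + $231.26 + $72.03 + $691.90 + $302.39 + $135.54 = $2,403.74
Net pay = $9,478.04 − $2,403.74 = $7,074.30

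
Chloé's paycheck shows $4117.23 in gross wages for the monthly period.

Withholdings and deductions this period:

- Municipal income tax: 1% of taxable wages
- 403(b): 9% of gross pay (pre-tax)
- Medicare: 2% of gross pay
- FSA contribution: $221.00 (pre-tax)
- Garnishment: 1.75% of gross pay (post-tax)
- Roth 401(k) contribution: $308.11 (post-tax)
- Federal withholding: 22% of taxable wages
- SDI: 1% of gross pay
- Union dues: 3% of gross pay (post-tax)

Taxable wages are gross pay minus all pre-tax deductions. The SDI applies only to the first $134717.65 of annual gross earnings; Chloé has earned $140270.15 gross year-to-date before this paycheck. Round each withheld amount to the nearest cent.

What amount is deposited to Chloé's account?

$2128.75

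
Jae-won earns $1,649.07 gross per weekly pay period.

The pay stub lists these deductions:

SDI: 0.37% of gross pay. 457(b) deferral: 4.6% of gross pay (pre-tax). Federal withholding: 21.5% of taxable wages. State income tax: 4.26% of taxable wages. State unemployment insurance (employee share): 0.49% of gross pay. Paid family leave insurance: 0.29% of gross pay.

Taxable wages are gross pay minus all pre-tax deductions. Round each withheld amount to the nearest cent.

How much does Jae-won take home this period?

457(b) deferral: $1,649.07 × 0.046 = $75.86
Taxable wages = $1,649.07 − $75.86 = $1,573.21
State income tax: $1,573.21 × 0.0426 = $67.02
Federal withholding: $1,573.21 × 0.215 = $338.24
Paid family leave insurance: $1,649.07 × 0.0029 = $4.78
SDI: $1,649.07 × 0.0037 = $6.10
State unemployment insurance (employee share): $1,649.07 × 0.0049 = $8.08
Total deductions = $75.86 + $67.02 + $338.24 + $4.78 + $6.10 + $8.08 = $500.08
Net pay = $1,649.07 − $500.08 = $1,148.99

$1,148.99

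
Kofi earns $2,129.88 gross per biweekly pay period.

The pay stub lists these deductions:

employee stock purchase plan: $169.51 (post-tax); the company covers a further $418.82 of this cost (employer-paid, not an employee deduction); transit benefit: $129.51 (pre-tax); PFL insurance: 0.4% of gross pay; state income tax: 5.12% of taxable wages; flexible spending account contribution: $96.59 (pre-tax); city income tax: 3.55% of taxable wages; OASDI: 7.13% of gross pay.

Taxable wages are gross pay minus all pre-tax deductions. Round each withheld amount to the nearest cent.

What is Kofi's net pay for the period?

Flexible spending account contribution: $96.59
Transit benefit: $129.51
Pre-tax total = $96.59 + $129.51 = $226.10
Taxable wages = $2,129.88 − $226.10 = $1,903.78
City income tax: $1,903.78 × 0.0355 = $67.58
State income tax: $1,903.78 × 0.0512 = $97.47
PFL insurance: $2,129.88 × 0.004 = $8.52
OASDI: $2,129.88 × 0.0713 = $151.86
Employee stock purchase plan: $169.51
(Employer's $418.82 toward employee stock purchase plan is not withheld from the employee.)
Total deductions = $96.59 + $129.51 + $67.58 + $97.47 + $8.52 + $151.86 + $169.51 = $721.04
Net pay = $2,129.88 − $721.04 = $1,408.84

$1,408.84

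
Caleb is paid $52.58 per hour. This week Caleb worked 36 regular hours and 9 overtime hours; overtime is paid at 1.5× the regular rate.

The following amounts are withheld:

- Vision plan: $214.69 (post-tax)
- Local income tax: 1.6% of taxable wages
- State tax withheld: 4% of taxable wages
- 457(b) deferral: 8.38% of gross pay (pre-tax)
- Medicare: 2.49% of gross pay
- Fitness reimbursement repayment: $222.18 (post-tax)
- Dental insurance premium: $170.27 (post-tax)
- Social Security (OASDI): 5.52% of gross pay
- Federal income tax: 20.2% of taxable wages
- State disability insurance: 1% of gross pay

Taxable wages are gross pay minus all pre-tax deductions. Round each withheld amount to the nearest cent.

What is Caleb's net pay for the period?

$927.73

Regular pay: 36 × $52.58 = $1892.88
Overtime pay: 9 × $52.58 × 1.5 = $709.83
Gross pay = $1892.88 + $709.83 = $2602.71
457(b) deferral: $2602.71 × 0.0838 = $218.11
Taxable wages = $2602.71 − $218.11 = $2384.60
State tax withheld: $2384.60 × 0.04 = $95.38
Local income tax: $2384.60 × 0.016 = $38.15
Federal income tax: $2384.60 × 0.202 = $481.69
Medicare: $2602.71 × 0.0249 = $64.81
Social Security (OASDI): $2602.71 × 0.0552 = $143.67
State disability insurance: $2602.71 × 0.01 = $26.03
Fitness reimbursement repayment: $222.18
Dental insurance premium: $170.27
Vision plan: $214.69
Total deductions = $218.11 + $95.38 + $38.15 + $481.69 + $64.81 + $143.67 + $26.03 + $222.18 + $170.27 + $214.69 = $1674.98
Net pay = $2602.71 − $1674.98 = $927.73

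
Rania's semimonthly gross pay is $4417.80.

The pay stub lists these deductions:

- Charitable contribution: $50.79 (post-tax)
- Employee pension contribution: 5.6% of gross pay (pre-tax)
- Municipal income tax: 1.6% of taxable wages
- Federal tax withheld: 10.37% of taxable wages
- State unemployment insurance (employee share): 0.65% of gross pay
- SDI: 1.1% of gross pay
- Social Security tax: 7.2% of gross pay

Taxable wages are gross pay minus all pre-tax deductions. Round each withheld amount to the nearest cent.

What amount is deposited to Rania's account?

$3225.01

Employee pension contribution: $4417.80 × 0.056 = $247.40
Taxable wages = $4417.80 − $247.40 = $4170.40
Federal tax withheld: $4170.40 × 0.1037 = $432.47
Municipal income tax: $4170.40 × 0.016 = $66.73
SDI: $4417.80 × 0.011 = $48.60
Social Security tax: $4417.80 × 0.072 = $318.08
State unemployment insurance (employee share): $4417.80 × 0.0065 = $28.72
Charitable contribution: $50.79
Total deductions = $247.40 + $432.47 + $66.73 + $48.60 + $318.08 + $28.72 + $50.79 = $1192.79
Net pay = $4417.80 − $1192.79 = $3225.01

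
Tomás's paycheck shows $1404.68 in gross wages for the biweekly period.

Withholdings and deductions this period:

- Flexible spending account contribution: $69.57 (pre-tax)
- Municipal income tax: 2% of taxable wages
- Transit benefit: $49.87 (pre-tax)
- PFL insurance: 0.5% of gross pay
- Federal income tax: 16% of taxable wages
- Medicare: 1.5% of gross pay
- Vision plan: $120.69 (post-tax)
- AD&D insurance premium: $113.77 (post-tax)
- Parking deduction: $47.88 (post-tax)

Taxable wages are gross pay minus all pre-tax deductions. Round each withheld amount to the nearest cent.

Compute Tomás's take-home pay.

Flexible spending account contribution: $69.57
Transit benefit: $49.87
Pre-tax total = $69.57 + $49.87 = $119.44
Taxable wages = $1404.68 − $119.44 = $1285.24
Federal income tax: $1285.24 × 0.16 = $205.64
Municipal income tax: $1285.24 × 0.02 = $25.70
PFL insurance: $1404.68 × 0.005 = $7.02
Medicare: $1404.68 × 0.015 = $21.07
Parking deduction: $47.88
AD&D insurance premium: $113.77
Vision plan: $120.69
Total deductions = $69.57 + $49.87 + $205.64 + $25.70 + $7.02 + $21.07 + $47.88 + $113.77 + $120.69 = $661.21
Net pay = $1404.68 − $661.21 = $743.47

$743.47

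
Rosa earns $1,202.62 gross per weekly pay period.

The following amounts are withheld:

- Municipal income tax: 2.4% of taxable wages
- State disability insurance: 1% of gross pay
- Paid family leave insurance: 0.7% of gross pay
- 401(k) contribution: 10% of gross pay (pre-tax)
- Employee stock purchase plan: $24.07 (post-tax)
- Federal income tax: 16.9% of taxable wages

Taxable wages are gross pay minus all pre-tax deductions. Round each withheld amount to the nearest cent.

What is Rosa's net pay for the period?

$828.94

401(k) contribution: $1,202.62 × 0.1 = $120.26
Taxable wages = $1,202.62 − $120.26 = $1,082.36
Federal income tax: $1,082.36 × 0.169 = $182.92
Municipal income tax: $1,082.36 × 0.024 = $25.98
Paid family leave insurance: $1,202.62 × 0.007 = $8.42
State disability insurance: $1,202.62 × 0.01 = $12.03
Employee stock purchase plan: $24.07
Total deductions = $120.26 + $182.92 + $25.98 + $8.42 + $12.03 + $24.07 = $373.68
Net pay = $1,202.62 − $373.68 = $828.94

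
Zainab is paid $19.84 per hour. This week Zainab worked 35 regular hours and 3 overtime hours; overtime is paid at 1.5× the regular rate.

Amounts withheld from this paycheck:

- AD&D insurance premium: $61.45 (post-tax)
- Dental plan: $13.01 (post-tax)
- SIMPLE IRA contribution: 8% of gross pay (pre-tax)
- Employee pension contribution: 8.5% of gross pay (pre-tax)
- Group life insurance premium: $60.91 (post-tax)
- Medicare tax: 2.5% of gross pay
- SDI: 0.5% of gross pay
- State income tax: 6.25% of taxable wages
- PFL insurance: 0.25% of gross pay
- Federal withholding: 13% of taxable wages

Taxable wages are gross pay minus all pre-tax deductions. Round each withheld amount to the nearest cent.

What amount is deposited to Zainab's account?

$367.57

Regular pay: 35 × $19.84 = $694.40
Overtime pay: 3 × $19.84 × 1.5 = $89.28
Gross pay = $694.40 + $89.28 = $783.68
SIMPLE IRA contribution: $783.68 × 0.08 = $62.69
Employee pension contribution: $783.68 × 0.085 = $66.61
Pre-tax total = $62.69 + $66.61 = $129.30
Taxable wages = $783.68 − $129.30 = $654.38
State income tax: $654.38 × 0.0625 = $40.90
Federal withholding: $654.38 × 0.13 = $85.07
PFL insurance: $783.68 × 0.0025 = $1.96
Medicare tax: $783.68 × 0.025 = $19.59
SDI: $783.68 × 0.005 = $3.92
Group life insurance premium: $60.91
Dental plan: $13.01
AD&D insurance premium: $61.45
Total deductions = $62.69 + $66.61 + $40.90 + $85.07 + $1.96 + $19.59 + $3.92 + $60.91 + $13.01 + $61.45 = $416.11
Net pay = $783.68 − $416.11 = $367.57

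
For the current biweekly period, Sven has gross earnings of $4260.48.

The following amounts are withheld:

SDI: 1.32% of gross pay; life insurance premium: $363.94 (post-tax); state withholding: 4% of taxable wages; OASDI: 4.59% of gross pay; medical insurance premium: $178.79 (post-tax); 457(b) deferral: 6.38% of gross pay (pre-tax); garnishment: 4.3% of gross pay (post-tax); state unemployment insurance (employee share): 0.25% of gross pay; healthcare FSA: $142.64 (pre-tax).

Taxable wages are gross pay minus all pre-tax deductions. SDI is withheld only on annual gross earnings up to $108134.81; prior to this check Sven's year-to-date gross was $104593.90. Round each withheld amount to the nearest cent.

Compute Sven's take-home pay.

457(b) deferral: $4260.48 × 0.0638 = $271.82
Healthcare FSA: $142.64
Pre-tax total = $271.82 + $142.64 = $414.46
Taxable wages = $4260.48 − $414.46 = $3846.02
State withholding: $3846.02 × 0.04 = $153.84
OASDI: $4260.48 × 0.0459 = $195.56
SDI: only $108134.81 − $104593.90 = $3540.91 of this check is subject → $3540.91 × 0.0132 = $46.74
State unemployment insurance (employee share): $4260.48 × 0.0025 = $10.65
Life insurance premium: $363.94
Medical insurance premium: $178.79
Garnishment: $4260.48 × 0.043 = $183.20
Total deductions = $271.82 + $142.64 + $153.84 + $195.56 + $46.74 + $10.65 + $363.94 + $178.79 + $183.20 = $1547.18
Net pay = $4260.48 − $1547.18 = $2713.30

$2713.30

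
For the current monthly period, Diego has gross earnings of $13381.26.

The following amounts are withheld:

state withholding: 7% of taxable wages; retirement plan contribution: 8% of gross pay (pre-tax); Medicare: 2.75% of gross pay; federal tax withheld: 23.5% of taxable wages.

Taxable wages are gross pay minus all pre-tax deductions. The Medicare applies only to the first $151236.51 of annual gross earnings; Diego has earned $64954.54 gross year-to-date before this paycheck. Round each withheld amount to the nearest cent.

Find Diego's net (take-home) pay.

$8188.00

Retirement plan contribution: $13381.26 × 0.08 = $1070.50
Taxable wages = $13381.26 − $1070.50 = $12310.76
Federal tax withheld: $12310.76 × 0.235 = $2893.03
State withholding: $12310.76 × 0.07 = $861.75
Medicare: cap not yet reached, full $13381.26 is subject → $13381.26 × 0.0275 = $367.98
Total deductions = $1070.50 + $2893.03 + $861.75 + $367.98 = $5193.26
Net pay = $13381.26 − $5193.26 = $8188.00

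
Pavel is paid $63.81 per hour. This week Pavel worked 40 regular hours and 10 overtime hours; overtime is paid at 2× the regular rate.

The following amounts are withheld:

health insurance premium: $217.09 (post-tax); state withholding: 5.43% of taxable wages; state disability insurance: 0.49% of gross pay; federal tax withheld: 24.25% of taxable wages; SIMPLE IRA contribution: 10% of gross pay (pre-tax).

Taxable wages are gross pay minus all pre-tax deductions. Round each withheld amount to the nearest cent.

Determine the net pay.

$2,187.20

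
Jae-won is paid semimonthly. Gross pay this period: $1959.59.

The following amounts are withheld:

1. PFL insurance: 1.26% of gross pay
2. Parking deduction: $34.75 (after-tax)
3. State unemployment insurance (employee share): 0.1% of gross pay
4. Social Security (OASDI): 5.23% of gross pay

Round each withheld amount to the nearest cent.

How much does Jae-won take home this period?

$1795.70

State unemployment insurance (employee share): $1959.59 × 0.001 = $1.96
PFL insurance: $1959.59 × 0.0126 = $24.69
Social Security (OASDI): $1959.59 × 0.0523 = $102.49
Parking deduction: $34.75
Total deductions = $1.96 + $24.69 + $102.49 + $34.75 = $163.89
Net pay = $1959.59 − $163.89 = $1795.70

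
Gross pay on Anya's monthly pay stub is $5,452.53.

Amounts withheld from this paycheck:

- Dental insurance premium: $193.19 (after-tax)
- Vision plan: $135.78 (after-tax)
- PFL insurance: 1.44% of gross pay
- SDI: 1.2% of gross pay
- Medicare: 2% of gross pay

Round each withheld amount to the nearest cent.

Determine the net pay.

SDI: $5,452.53 × 0.012 = $65.43
PFL insurance: $5,452.53 × 0.0144 = $78.52
Medicare: $5,452.53 × 0.02 = $109.05
Dental insurance premium: $193.19
Vision plan: $135.78
Total deductions = $65.43 + $78.52 + $109.05 + $193.19 + $135.78 = $581.97
Net pay = $5,452.53 − $581.97 = $4,870.56

$4,870.56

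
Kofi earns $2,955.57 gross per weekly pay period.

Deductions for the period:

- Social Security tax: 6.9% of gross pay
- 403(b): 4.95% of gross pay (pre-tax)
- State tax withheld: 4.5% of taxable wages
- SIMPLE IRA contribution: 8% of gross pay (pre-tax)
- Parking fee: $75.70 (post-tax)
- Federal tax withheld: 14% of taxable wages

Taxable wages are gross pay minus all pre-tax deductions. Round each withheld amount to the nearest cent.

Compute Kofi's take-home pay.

$1,817.22

403(b): $2,955.57 × 0.0495 = $146.30
SIMPLE IRA contribution: $2,955.57 × 0.08 = $236.45
Pre-tax total = $146.30 + $236.45 = $382.75
Taxable wages = $2,955.57 − $382.75 = $2,572.82
State tax withheld: $2,572.82 × 0.045 = $115.78
Federal tax withheld: $2,572.82 × 0.14 = $360.19
Social Security tax: $2,955.57 × 0.069 = $203.93
Parking fee: $75.70
Total deductions = $146.30 + $236.45 + $115.78 + $360.19 + $203.93 + $75.70 = $1,138.35
Net pay = $2,955.57 − $1,138.35 = $1,817.22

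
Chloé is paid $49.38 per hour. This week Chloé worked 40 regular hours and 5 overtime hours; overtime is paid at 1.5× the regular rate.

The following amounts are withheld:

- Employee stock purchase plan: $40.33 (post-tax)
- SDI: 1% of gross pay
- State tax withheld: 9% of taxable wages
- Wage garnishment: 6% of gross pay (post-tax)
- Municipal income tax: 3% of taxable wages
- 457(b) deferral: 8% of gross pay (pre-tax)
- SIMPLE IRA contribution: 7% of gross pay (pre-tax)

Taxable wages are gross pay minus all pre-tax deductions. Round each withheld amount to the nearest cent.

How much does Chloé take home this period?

$1,549.96

Regular pay: 40 × $49.38 = $1,975.20
Overtime pay: 5 × $49.38 × 1.5 = $370.35
Gross pay = $1,975.20 + $370.35 = $2,345.55
SIMPLE IRA contribution: $2,345.55 × 0.07 = $164.19
457(b) deferral: $2,345.55 × 0.08 = $187.64
Pre-tax total = $164.19 + $187.64 = $351.83
Taxable wages = $2,345.55 − $351.83 = $1,993.72
State tax withheld: $1,993.72 × 0.09 = $179.43
Municipal income tax: $1,993.72 × 0.03 = $59.81
SDI: $2,345.55 × 0.01 = $23.46
Employee stock purchase plan: $40.33
Wage garnishment: $2,345.55 × 0.06 = $140.73
Total deductions = $164.19 + $187.64 + $179.43 + $59.81 + $23.46 + $40.33 + $140.73 = $795.59
Net pay = $2,345.55 − $795.59 = $1,549.96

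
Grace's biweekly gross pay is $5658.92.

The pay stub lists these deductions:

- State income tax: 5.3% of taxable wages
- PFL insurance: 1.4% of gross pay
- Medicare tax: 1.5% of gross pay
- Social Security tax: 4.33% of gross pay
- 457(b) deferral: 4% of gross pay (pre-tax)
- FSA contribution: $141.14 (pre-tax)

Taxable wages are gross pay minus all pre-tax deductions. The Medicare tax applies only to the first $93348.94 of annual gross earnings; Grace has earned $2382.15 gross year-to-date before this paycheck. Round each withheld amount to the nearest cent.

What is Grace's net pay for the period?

FSA contribution: $141.14
457(b) deferral: $5658.92 × 0.04 = $226.36
Pre-tax total = $141.14 + $226.36 = $367.50
Taxable wages = $5658.92 − $367.50 = $5291.42
State income tax: $5291.42 × 0.053 = $280.45
Medicare tax: cap not yet reached, full $5658.92 is subject → $5658.92 × 0.015 = $84.88
PFL insurance: $5658.92 × 0.014 = $79.22
Social Security tax: $5658.92 × 0.0433 = $245.03
Total deductions = $141.14 + $226.36 + $280.45 + $84.88 + $79.22 + $245.03 = $1057.08
Net pay = $5658.92 − $1057.08 = $4601.84

$4601.84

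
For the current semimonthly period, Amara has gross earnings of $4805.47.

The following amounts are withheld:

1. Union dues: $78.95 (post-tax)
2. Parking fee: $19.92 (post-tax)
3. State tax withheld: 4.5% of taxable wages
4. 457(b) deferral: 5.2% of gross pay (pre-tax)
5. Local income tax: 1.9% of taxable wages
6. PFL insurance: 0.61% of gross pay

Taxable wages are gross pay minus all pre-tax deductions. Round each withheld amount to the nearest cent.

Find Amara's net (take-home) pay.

457(b) deferral: $4805.47 × 0.052 = $249.88
Taxable wages = $4805.47 − $249.88 = $4555.59
Local income tax: $4555.59 × 0.019 = $86.56
State tax withheld: $4555.59 × 0.045 = $205.00
PFL insurance: $4805.47 × 0.0061 = $29.31
Parking fee: $19.92
Union dues: $78.95
Total deductions = $249.88 + $86.56 + $205.00 + $29.31 + $19.92 + $78.95 = $669.62
Net pay = $4805.47 − $669.62 = $4135.85

$4135.85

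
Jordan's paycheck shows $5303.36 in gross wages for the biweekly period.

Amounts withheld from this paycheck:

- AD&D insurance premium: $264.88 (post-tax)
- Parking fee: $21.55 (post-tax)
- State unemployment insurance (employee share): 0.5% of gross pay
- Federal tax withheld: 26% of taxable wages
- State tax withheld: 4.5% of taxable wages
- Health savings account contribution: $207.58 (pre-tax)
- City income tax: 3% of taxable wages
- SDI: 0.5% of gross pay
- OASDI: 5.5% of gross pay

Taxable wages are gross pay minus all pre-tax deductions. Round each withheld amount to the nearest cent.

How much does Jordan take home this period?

Health savings account contribution: $207.58
Taxable wages = $5303.36 − $207.58 = $5095.78
State tax withheld: $5095.78 × 0.045 = $229.31
Federal tax withheld: $5095.78 × 0.26 = $1324.90
City income tax: $5095.78 × 0.03 = $152.87
SDI: $5303.36 × 0.005 = $26.52
State unemployment insurance (employee share): $5303.36 × 0.005 = $26.52
OASDI: $5303.36 × 0.055 = $291.68
Parking fee: $21.55
AD&D insurance premium: $264.88
Total deductions = $207.58 + $229.31 + $1324.90 + $152.87 + $26.52 + $26.52 + $291.68 + $21.55 + $264.88 = $2545.81
Net pay = $5303.36 − $2545.81 = $2757.55

$2757.55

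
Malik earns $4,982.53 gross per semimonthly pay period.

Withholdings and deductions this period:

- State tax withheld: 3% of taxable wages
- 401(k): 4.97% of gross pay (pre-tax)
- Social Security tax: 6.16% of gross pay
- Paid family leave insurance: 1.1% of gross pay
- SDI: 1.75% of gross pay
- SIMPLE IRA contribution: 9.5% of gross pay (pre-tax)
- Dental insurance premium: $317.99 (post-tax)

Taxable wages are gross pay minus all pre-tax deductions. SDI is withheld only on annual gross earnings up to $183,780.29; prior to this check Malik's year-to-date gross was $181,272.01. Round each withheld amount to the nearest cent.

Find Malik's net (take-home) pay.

SIMPLE IRA contribution: $4,982.53 × 0.095 = $473.34
401(k): $4,982.53 × 0.0497 = $247.63
Pre-tax total = $473.34 + $247.63 = $720.97
Taxable wages = $4,982.53 − $720.97 = $4,261.56
State tax withheld: $4,261.56 × 0.03 = $127.85
Paid family leave insurance: $4,982.53 × 0.011 = $54.81
SDI: only $183,780.29 − $181,272.01 = $2,508.28 of this check is subject → $2,508.28 × 0.0175 = $43.89
Social Security tax: $4,982.53 × 0.0616 = $306.92
Dental insurance premium: $317.99
Total deductions = $473.34 + $247.63 + $127.85 + $54.81 + $43.89 + $306.92 + $317.99 = $1,572.43
Net pay = $4,982.53 − $1,572.43 = $3,410.10

$3,410.10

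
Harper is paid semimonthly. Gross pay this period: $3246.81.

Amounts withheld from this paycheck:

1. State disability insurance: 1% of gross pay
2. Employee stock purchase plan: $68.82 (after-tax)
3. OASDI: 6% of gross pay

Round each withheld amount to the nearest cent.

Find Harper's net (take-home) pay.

OASDI: $3246.81 × 0.06 = $194.81
State disability insurance: $3246.81 × 0.01 = $32.47
Employee stock purchase plan: $68.82
Total deductions = $194.81 + $32.47 + $68.82 = $296.10
Net pay = $3246.81 − $296.10 = $2950.71

$2950.71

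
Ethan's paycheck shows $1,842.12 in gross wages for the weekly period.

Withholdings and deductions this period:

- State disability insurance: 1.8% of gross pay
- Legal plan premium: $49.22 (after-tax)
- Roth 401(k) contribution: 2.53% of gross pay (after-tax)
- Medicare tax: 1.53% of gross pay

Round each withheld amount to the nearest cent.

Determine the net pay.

State disability insurance: $1,842.12 × 0.018 = $33.16
Medicare tax: $1,842.12 × 0.0153 = $28.18
Roth 401(k) contribution: $1,842.12 × 0.0253 = $46.61
Legal plan premium: $49.22
Total deductions = $33.16 + $28.18 + $46.61 + $49.22 = $157.17
Net pay = $1,842.12 − $157.17 = $1,684.95

$1,684.95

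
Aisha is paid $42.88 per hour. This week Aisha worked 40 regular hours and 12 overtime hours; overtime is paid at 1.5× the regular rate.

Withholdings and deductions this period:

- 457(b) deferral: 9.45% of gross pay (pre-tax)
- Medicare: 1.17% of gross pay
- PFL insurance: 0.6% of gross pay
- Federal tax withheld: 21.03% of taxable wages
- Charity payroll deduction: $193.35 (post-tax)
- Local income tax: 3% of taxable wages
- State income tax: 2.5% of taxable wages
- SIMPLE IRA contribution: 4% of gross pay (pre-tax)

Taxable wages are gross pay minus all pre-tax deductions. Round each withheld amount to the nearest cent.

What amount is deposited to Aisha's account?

Regular pay: 40 × $42.88 = $1,715.20
Overtime pay: 12 × $42.88 × 1.5 = $771.84
Gross pay = $1,715.20 + $771.84 = $2,487.04
SIMPLE IRA contribution: $2,487.04 × 0.04 = $99.48
457(b) deferral: $2,487.04 × 0.0945 = $235.03
Pre-tax total = $99.48 + $235.03 = $334.51
Taxable wages = $2,487.04 − $334.51 = $2,152.53
State income tax: $2,152.53 × 0.025 = $53.81
Federal tax withheld: $2,152.53 × 0.2103 = $452.68
Local income tax: $2,152.53 × 0.03 = $64.58
PFL insurance: $2,487.04 × 0.006 = $14.92
Medicare: $2,487.04 × 0.0117 = $29.10
Charity payroll deduction: $193.35
Total deductions = $99.48 + $235.03 + $53.81 + $452.68 + $64.58 + $14.92 + $29.10 + $193.35 = $1,142.95
Net pay = $2,487.04 − $1,142.95 = $1,344.09

$1,344.09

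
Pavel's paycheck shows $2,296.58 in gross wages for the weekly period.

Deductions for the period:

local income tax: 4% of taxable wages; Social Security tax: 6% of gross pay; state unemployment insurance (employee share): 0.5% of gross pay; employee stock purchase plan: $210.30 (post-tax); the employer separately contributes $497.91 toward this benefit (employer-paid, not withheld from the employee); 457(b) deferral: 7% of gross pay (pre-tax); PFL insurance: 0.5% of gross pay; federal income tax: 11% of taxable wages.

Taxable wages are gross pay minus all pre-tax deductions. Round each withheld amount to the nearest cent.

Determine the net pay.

457(b) deferral: $2,296.58 × 0.07 = $160.76
Taxable wages = $2,296.58 − $160.76 = $2,135.82
Local income tax: $2,135.82 × 0.04 = $85.43
Federal income tax: $2,135.82 × 0.11 = $234.94
State unemployment insurance (employee share): $2,296.58 × 0.005 = $11.48
PFL insurance: $2,296.58 × 0.005 = $11.48
Social Security tax: $2,296.58 × 0.06 = $137.79
Employee stock purchase plan: $210.30
(Employer's $497.91 toward employee stock purchase plan is not withheld from the employee.)
Total deductions = $160.76 + $85.43 + $234.94 + $11.48 + $11.48 + $137.79 + $210.30 = $852.18
Net pay = $2,296.58 − $852.18 = $1,444.40

$1,444.40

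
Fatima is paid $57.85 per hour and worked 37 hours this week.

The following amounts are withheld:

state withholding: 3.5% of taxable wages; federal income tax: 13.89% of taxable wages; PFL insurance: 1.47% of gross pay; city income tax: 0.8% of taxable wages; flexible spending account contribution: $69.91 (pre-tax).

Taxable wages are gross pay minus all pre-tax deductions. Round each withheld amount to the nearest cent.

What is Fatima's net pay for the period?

Gross pay: 37 × $57.85 = $2,140.45
Flexible spending account contribution: $69.91
Taxable wages = $2,140.45 − $69.91 = $2,070.54
City income tax: $2,070.54 × 0.008 = $16.56
State withholding: $2,070.54 × 0.035 = $72.47
Federal income tax: $2,070.54 × 0.1389 = $287.60
PFL insurance: $2,140.45 × 0.0147 = $31.46
Total deductions = $69.91 + $16.56 + $72.47 + $287.60 + $31.46 = $478.00
Net pay = $2,140.45 − $478.00 = $1,662.45

$1,662.45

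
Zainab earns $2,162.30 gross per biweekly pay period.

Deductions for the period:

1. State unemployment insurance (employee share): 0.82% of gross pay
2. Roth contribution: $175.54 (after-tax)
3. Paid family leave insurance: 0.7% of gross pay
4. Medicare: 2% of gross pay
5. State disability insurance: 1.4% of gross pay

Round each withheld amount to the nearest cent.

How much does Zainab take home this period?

State unemployment insurance (employee share): $2,162.30 × 0.0082 = $17.73
State disability insurance: $2,162.30 × 0.014 = $30.27
Medicare: $2,162.30 × 0.02 = $43.25
Paid family leave insurance: $2,162.30 × 0.007 = $15.14
Roth contribution: $175.54
Total deductions = $17.73 + $30.27 + $43.25 + $15.14 + $175.54 = $281.93
Net pay = $2,162.30 − $281.93 = $1,880.37

$1,880.37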